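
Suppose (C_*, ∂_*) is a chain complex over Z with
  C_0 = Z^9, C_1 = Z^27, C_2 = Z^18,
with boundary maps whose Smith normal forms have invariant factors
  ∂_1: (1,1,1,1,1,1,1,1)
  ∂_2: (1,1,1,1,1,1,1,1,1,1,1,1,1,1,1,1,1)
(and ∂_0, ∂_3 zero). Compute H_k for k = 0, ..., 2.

H_0: b_0 = 9 − 0 − 8 = 1; torsion from ∂_1 factors > 1: none. So H_0 ≅ Z.
H_1: b_1 = 27 − 8 − 17 = 2; torsion from ∂_2 factors > 1: none. So H_1 ≅ Z^2.
H_2: b_2 = 18 − 17 − 0 = 1; torsion from ∂_3 factors > 1: none. So H_2 ≅ Z.

H_0 ≅ Z,  H_1 ≅ Z^2,  H_2 ≅ Z.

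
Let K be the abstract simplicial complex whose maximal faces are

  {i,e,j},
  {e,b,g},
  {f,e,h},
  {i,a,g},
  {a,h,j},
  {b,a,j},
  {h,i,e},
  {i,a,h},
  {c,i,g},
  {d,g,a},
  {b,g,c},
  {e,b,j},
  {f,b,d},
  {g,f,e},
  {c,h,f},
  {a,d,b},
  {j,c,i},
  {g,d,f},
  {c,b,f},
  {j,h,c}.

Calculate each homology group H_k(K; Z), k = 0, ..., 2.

H_0 ≅ Z,  H_1 ≅ Z ⊕ Z/2,  H_2 = 0.

Order the vertices as a < b < c < d < e < f < g < h < i < j. Listing each simplex with vertices in this order, K has dimension 2 with simplices:

  0-simplices (10): a, b, c, d, e, f, g, h, i, j
  1-simplices (30): ab, ad, ag, ah, ai, aj, bc, bd, be, bf, bg, bj, cf, cg, ch, ci, cj, df, dg, ef, eg, eh, ei, ej, fg, fh, gi, hi, hj, ij
  2-simplices (20): abd, abj, adg, agi, ahi, ahj, bcf, bcg, bdf, beg, bej, cfh, cgi, chj, cij, dfg, efg, efh, ehi, eij

so the chain groups are C_0 ≅ Z^10, C_1 ≅ Z^30, C_2 ≅ Z^20.

The boundary map ∂_1: C_1 → C_0 sends each edge [p,q] (with p < q) to q − p. For instance
  ∂hi = i − h.
This gives a 10×30 integer matrix of rank 9; reducing to Smith normal form yields diagonal entries (1,1,1,1,1,1,1,1,1).

Boundary ∂_2: C_2 → C_1 acts by ∂[p,q,r] = [q,r] − [p,r] + [p,q]. For instance
  ∂dfg = fg − dg + df,
  ∂bej = ej − bj + be.
As a 30×20 matrix over Z this has rank 20, with invariant factors (1,1,1,1,1,1,1,1,1,1,1,1,1,1,1,1,1,1,1,2).

Now H_k = ker ∂_k / im ∂_{k+1}, so:

  H_0: rank C_0 − rank ∂_1 = 10 − 9 = 1, and the invariant factors of ∂_1 are all 1, so H_0 = Z.
  H_1: rank ker ∂_1 − rank ∂_2 = (30 − 9) − 20 = 1, and ∂_2 has invariant factor 2 > 1, so H_1 = Z ⊕ Z/2.
  H_2: rank ker ∂_2 − rank ∂_3 = (20 − 20) − 0 = 0, and there is no ∂_3, so H_2 = 0.

(K is a triangulation of the Klein bottle.)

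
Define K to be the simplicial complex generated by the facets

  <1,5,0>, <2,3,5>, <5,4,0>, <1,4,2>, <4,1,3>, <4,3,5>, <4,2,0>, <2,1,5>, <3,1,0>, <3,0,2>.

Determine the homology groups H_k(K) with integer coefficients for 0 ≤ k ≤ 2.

Order the vertices as 0 < 1 < 2 < 3 < 4 < 5. Listing each simplex with vertices in this order, K has dimension 2 with simplices:

  0-simplices (6): [0], [1], [2], [3], [4], [5]
  1-simplices (15): [0,1], [0,2], [0,3], [0,4], [0,5], [1,2], [1,3], [1,4], [1,5], [2,3], [2,4], [2,5], [3,4], [3,5], [4,5]
  2-simplices (10): [0,1,3], [0,1,5], [0,2,3], [0,2,4], [0,4,5], [1,2,4], [1,2,5], [1,3,4], [2,3,5], [3,4,5]

Hence C_0 ≅ Z^6, C_1 ≅ Z^15, C_2 ≅ Z^10.

The boundary map ∂_1: C_1 → C_0 is given by ∂[p,q] = [q] − [p].
The resulting 6×15 matrix has rank 5, and its Smith normal form has invariant factors (1,1,1,1,1).

Boundary ∂_2: C_2 → C_1 acts by ∂[p,q,r] = [q,r] − [p,r] + [p,q]. For instance
  ∂[3,4,5] = [4,5] − [3,5] + [3,4],
  ∂[2,3,5] = [3,5] − [2,5] + [2,3].
As a 15×10 matrix over Z this has rank 10, with invariant factors (1,1,1,1,1,1,1,1,1,2).

Now H_k = ker ∂_k / im ∂_{k+1}, so:

  H_0: rank C_0 − rank ∂_1 = 6 − 5 = 1, and the invariant factors of ∂_1 are all 1, so H_0 ≅ Z.
  H_1: rank ker ∂_1 − rank ∂_2 = (15 − 5) − 10 = 0, and ∂_2 has invariant factor 2 > 1, so H_1 ≅ Z/2Z.
  H_2: rank ker ∂_2 − rank ∂_3 = (10 − 10) − 0 = 0, and there is no ∂_3, so H_2 ≅ 0.

As a check, the Euler characteristic is 6 − 15 + 10 = 1, which agrees with 1 − 0 + 0 = 1.

H_0 ≅ Z,  H_1 ≅ Z/2Z,  H_2 = 0.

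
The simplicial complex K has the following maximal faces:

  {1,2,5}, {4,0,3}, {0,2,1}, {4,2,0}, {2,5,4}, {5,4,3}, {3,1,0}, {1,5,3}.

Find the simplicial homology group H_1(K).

Fix the vertex order 0 < 1 < 2 < 3 < 4 < 5 and write every simplex with vertices in increasing order. Then dim K = 2 and the simplices of K are:

  0-simplices (6): [0], [1], [2], [3], [4], [5]
  1-simplices (12): [0,1], [0,2], [0,3], [0,4], [1,2], [1,3], [1,5], [2,4], [2,5], [3,4], [3,5], [4,5]
  2-simplices (8): [0,1,2], [0,1,3], [0,2,4], [0,3,4], [1,2,5], [1,3,5], [2,4,5], [3,4,5]

giving chain groups C_0 ≅ Z^6, C_1 ≅ Z^12, C_2 ≅ Z^8.

The boundary map ∂_1: C_1 → C_0 is given by ∂[p,q] = [q] − [p]. For instance
  ∂[3,4] = [4] − [3].
This gives a 6×12 integer matrix of rank 5; reducing to Smith normal form yields diagonal entries (1,1,1,1,1).

Boundary ∂_2: C_2 → C_1 acts by ∂[p,q,r] = [q,r] − [p,r] + [p,q]. For instance
  ∂[1,2,5] = [2,5] − [1,5] + [1,2],
  ∂[0,1,2] = [1,2] − [0,2] + [0,1].
This gives a 12×8 integer matrix of rank 7; reducing to Smith normal form yields diagonal entries (1,1,1,1,1,1,1).

From H_k ≅ ker(∂_k) / im(∂_{k+1}) we obtain:

  H_1: rank ker ∂_1 − rank ∂_2 = (12 − 5) − 7 = 0, and the invariant factors of ∂_2 are all 1, so H_1 = 0.

H_1 = 0.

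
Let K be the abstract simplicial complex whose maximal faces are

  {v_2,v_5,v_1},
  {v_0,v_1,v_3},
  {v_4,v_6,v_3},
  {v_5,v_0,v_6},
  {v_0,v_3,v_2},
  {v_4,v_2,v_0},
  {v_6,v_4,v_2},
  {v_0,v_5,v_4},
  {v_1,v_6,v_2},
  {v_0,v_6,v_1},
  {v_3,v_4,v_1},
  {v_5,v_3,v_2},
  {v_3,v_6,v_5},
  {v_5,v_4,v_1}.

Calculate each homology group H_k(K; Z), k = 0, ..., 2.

Order the vertices as v_0 < v_1 < v_2 < v_3 < v_4 < v_5 < v_6. Listing each simplex with vertices in this order, K has dimension 2 with simplices:

  0-simplices (7): [v_0], [v_1], [v_2], [v_3], [v_4], [v_5], [v_6]
  1-simplices (21): (21 of them)
  2-simplices (14): (14 of them)

so the chain groups are C_0 ≅ Z^7, C_1 ≅ Z^21, C_2 ≅ Z^14.

The boundary map ∂_1: C_1 → C_0 sends each edge [p,q] (with p < q) to q − p.
This gives a 7×21 integer matrix of rank 6; reducing to Smith normal form yields diagonal entries (1,1,1,1,1,1).

The boundary map ∂_2: C_2 → C_1 acts by ∂[p,q,r] = [q,r] − [p,r] + [p,q]. For instance
  ∂[v_1,v_4,v_5] = [v_4,v_5] − [v_1,v_5] + [v_1,v_4],
  ∂[v_0,v_1,v_6] = [v_1,v_6] − [v_0,v_6] + [v_0,v_1].
This gives a 21×14 integer matrix of rank 13; reducing to Smith normal form yields diagonal entries (1,1,1,1,1,1,1,1,1,1,1,1,1).

From H_k ≅ ker(∂_k) / im(∂_{k+1}) we obtain:

  H_0: rank C_0 − rank ∂_1 = 7 − 6 = 1, and the invariant factors of ∂_1 are all 1, so H_0 ≅ Z.
  H_1: rank ker ∂_1 − rank ∂_2 = (21 − 6) − 13 = 2, and the invariant factors of ∂_2 are all 1, so H_1 ≅ Z^2.
  H_2: rank ker ∂_2 − rank ∂_3 = (14 − 13) − 0 = 1, and there is no ∂_3, so H_2 ≅ Z.

H_0 = Z,  H_1 = Z^2,  H_2 = Z.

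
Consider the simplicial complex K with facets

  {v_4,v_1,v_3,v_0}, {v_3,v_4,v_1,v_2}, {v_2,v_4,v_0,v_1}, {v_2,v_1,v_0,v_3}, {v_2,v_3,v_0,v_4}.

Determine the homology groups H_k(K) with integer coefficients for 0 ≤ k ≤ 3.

H_0 ≅ Z,  H_1 = 0,  H_2 = 0,  H_3 ≅ Z.

K has 5 vertices, 10 edges, 10 triangles, 5 3-simplices.
rank ∂_0 = 0, rank ∂_1 = 4 ⇒ b_0 = 5 − 0 − 4 = 1; all invariant factors of ∂_1 are 1 so no torsion. So H_0 = Z.
rank ∂_1 = 4, rank ∂_2 = 6 ⇒ b_1 = 10 − 4 − 6 = 0; all invariant factors of ∂_2 are 1 so no torsion. So H_1 = 0.
rank ∂_2 = 6, rank ∂_3 = 4 ⇒ b_2 = 10 − 6 − 4 = 0; all invariant factors of ∂_3 are 1 so no torsion. So H_2 = 0.
rank ∂_3 = 4, rank ∂_4 = 0 ⇒ b_3 = 5 − 4 − 0 = 1. So H_3 = Z.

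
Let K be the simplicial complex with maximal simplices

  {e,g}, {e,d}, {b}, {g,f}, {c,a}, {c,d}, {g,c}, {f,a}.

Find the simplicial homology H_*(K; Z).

H_0 ≅ Z^2,  H_1 ≅ Z^2.

We work with the vertex ordering a < b < c < d < e < f < g. The simplices of K, each written with vertices in increasing order, are:

  0-simplices (7): a, b, c, d, e, f, g
  1-simplices (7): ac, af, cd, cg, de, eg, fg

so the chain groups are C_0 ≅ Z^7, C_1 ≅ Z^7.

The boundary map ∂_1: C_1 → C_0 is given by ∂[p,q] = [q] − [p].
As a 7×7 matrix over Z this has rank 5, with invariant factors (1,1,1,1,1).

Reading off H_k = ker ∂_k / im ∂_{k+1}:

  H_0: rank C_0 − rank ∂_1 = 7 − 5 = 2, and the invariant factors of ∂_1 are all 1, so H_0 ≅ Z^2.
  H_1: rank ker ∂_1 − rank ∂_2 = (7 − 5) − 0 = 2, and there is no ∂_2, so H_1 ≅ Z^2.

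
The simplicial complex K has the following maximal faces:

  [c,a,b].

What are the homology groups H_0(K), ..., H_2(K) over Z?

We work with the vertex ordering a < b < c. The simplices of K, each written with vertices in increasing order, are:

  0-simplices (3): a, b, c
  1-simplices (3): ab, ac, bc
  2-simplices (1): abc

Hence C_0 ≅ Z^3, C_1 ≅ Z^3, C_2 ≅ Z^1.

Boundary ∂_1: C_1 → C_0 maps an edge to its endpoints' difference, ∂[p,q] = q − p. For instance
  ∂bc = c − b.
As a 3×3 matrix over Z this has rank 2, with invariant factors (1,1).

The boundary map ∂_2: C_2 → C_1 maps a triangle to the signed sum of its edges. For instance
  ∂abc = bc − ac + ab.
This gives a 3×1 integer matrix of rank 1; reducing to Smith normal form yields diagonal entries (1).

Reading off H_k = ker ∂_k / im ∂_{k+1}:

  H_0: rank C_0 − rank ∂_1 = 3 − 2 = 1, and the invariant factors of ∂_1 are all 1, so H_0 ≅ Z.
  H_1: rank ker ∂_1 − rank ∂_2 = (3 − 2) − 1 = 0, and the invariant factors of ∂_2 are all 1, so H_1 ≅ 0.
  H_2: rank ker ∂_2 − rank ∂_3 = (1 − 1) − 0 = 0, and there is no ∂_3, so H_2 ≅ 0.

(K is a triangulation of the 2-simplex.)

H_0 = Z,  H_1 = 0,  H_2 = 0.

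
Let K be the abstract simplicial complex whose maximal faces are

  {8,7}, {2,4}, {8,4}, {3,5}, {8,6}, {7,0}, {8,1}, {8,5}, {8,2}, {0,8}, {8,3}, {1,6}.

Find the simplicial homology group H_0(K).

Take the total order 0 < 1 < 2 < 3 < 4 < 5 < 6 < 7 < 8 on the vertex set. Then K (dimension 1) consists of the simplices:

  0-simplices (9): [0], [1], [2], [3], [4], [5], [6], [7], [8]
  1-simplices (12): [0,7], [0,8], [1,6], [1,8], [2,4], [2,8], [3,5], [3,8], [4,8], [5,8], [6,8], [7,8]

so the chain groups are C_0 ≅ Z^9, C_1 ≅ Z^12.

The boundary map ∂_1: C_1 → C_0 is given by ∂[p,q] = [q] − [p]. For instance
  ∂[6,8] = [8] − [6].
The resulting 9×12 matrix has rank 8, and its Smith normal form has invariant factors (1,1,1,1,1,1,1,1).

Computing H_k = (kernel of ∂_k) / (image of ∂_{k+1}):

  H_0: rank C_0 − rank ∂_1 = 9 − 8 = 1, and the invariant factors of ∂_1 are all 1, so H_0 ≅ Z.

(K is a triangulation of a wedge of 4 circles.)

H_0 = Z.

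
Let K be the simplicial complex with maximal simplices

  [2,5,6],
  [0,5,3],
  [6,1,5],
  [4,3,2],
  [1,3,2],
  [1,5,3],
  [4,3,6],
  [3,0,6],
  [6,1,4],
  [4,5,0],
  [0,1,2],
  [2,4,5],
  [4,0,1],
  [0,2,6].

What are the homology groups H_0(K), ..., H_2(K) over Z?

H_0 ≅ Z,  H_1 ≅ Z^2,  H_2 ≅ Z.

Take the total order 0 < 1 < 2 < 3 < 4 < 5 < 6 on the vertex set. Then K (dimension 2) consists of the simplices:

  0-simplices (7): [0], [1], [2], [3], [4], [5], [6]
  1-simplices (21): [0,1], [0,2], [0,3], [0,4], [0,5], [0,6], [1,2], [1,3], [1,4], [1,5], [1,6], [2,3], [2,4], [2,5], [2,6], [3,4], [3,5], [3,6], [4,5], [4,6], [5,6]
  2-simplices (14): [0,1,2], [0,1,4], [0,2,6], [0,3,5], [0,3,6], [0,4,5], [1,2,3], [1,3,5], [1,4,6], [1,5,6], [2,3,4], [2,4,5], [2,5,6], [3,4,6]

so the chain groups are C_0 ≅ Z^7, C_1 ≅ Z^21, C_2 ≅ Z^14.

The boundary map ∂_1: C_1 → C_0 is given by ∂[p,q] = [q] − [p]. For instance
  ∂[2,6] = [6] − [2].
As a 7×21 matrix over Z this has rank 6, with invariant factors (1,1,1,1,1,1).

∂_2: C_2 → C_1 maps a triangle to the signed sum of its edges. For instance
  ∂[2,5,6] = [5,6] − [2,6] + [2,5],
  ∂[1,4,6] = [4,6] − [1,6] + [1,4].
As a 21×14 matrix over Z this has rank 13, with invariant factors (1,1,1,1,1,1,1,1,1,1,1,1,1).

Computing H_k = (kernel of ∂_k) / (image of ∂_{k+1}):

  H_0: rank C_0 − rank ∂_1 = 7 − 6 = 1, and the invariant factors of ∂_1 are all 1, so H_0 = Z.
  H_1: rank ker ∂_1 − rank ∂_2 = (21 − 6) − 13 = 2, and the invariant factors of ∂_2 are all 1, so H_1 = Z^2.
  H_2: rank ker ∂_2 − rank ∂_3 = (14 − 13) − 0 = 1, and there is no ∂_3, so H_2 = Z.

As a check, the Euler characteristic is 7 − 21 + 14 = 0, which agrees with 1 − 2 + 1 = 0.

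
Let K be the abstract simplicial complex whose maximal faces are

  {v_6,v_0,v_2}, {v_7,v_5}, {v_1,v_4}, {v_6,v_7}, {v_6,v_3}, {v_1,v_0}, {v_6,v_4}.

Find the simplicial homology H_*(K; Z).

Order the vertices as v_0 < v_1 < v_2 < v_3 < v_4 < v_5 < v_6 < v_7. Listing each simplex with vertices in this order, K has dimension 2 with simplices:

  0-simplices (8): [v_0], [v_1], [v_2], [v_3], [v_4], [v_5], [v_6], [v_7]
  1-simplices (9): [v_0,v_1], [v_0,v_2], [v_0,v_6], [v_1,v_4], [v_2,v_6], [v_3,v_6], [v_4,v_6], [v_5,v_7], [v_6,v_7]
  2-simplices (1): [v_0,v_2,v_6]

so the chain groups are C_0 ≅ Z^8, C_1 ≅ Z^9, C_2 ≅ Z^1.

Boundary ∂_1: C_1 → C_0 is given by ∂[p,q] = [q] − [p].
As a 8×9 matrix over Z this has rank 7, with invariant factors (1,1,1,1,1,1,1).

The boundary map ∂_2: C_2 → C_1 sends each 2-simplex [p,q,r] to [q,r] − [p,r] + [p,q]. For instance
  ∂[v_0,v_2,v_6] = [v_2,v_6] − [v_0,v_6] + [v_0,v_2].
The 9×1 boundary matrix has rank 1 and Smith normal form diag(1).

Computing H_k = (kernel of ∂_k) / (image of ∂_{k+1}):

  H_0: rank C_0 − rank ∂_1 = 8 − 7 = 1, and the invariant factors of ∂_1 are all 1, so H_0 ≅ Z.
  H_1: rank ker ∂_1 − rank ∂_2 = (9 − 7) − 1 = 1, and the invariant factors of ∂_2 are all 1, so H_1 ≅ Z.
  H_2: rank ker ∂_2 − rank ∂_3 = (1 − 1) − 0 = 0, and there is no ∂_3, so H_2 ≅ 0.

As a check, the Euler characteristic is 8 − 9 + 1 = 0, which agrees with 1 − 1 + 0 = 0.

H_0 = Z,  H_1 = Z,  H_2 = 0.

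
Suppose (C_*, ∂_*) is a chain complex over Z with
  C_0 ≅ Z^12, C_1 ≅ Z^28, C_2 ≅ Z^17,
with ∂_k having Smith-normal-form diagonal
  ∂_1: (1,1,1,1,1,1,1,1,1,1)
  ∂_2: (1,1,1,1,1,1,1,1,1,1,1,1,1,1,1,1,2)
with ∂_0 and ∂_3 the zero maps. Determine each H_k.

H_0: b_0 = 12 − 0 − 10 = 2; torsion from ∂_1 factors > 1: none. So H_0 = Z^2.
H_1: b_1 = 28 − 10 − 17 = 1; torsion from ∂_2 factors > 1: [2]. So H_1 = Z × Z/2.
H_2: b_2 = 17 − 17 − 0 = 0; torsion from ∂_3 factors > 1: none. So H_2 = 0.

H_0 = Z^2,  H_1 = Z × Z/2,  H_2 = 0.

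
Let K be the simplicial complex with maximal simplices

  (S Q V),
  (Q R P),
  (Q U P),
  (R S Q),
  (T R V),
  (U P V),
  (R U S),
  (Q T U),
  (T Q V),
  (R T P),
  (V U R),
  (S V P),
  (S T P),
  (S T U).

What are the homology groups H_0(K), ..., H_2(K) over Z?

Take the total order P < Q < R < S < T < U < V on the vertex set. Then K (dimension 2) consists of the simplices:

  0-simplices (7): P, Q, R, S, T, U, V
  1-simplices (21): PQ, PR, PS, PT, PU, PV, QR, QS, QT, QU, QV, RS, RT, RU, RV, ST, SU, SV, TU, TV, UV
  2-simplices (14): PQR, PQU, PRT, PST, PSV, PUV, QRS, QSV, QTU, QTV, RSU, RTV, RUV, STU

Hence C_0 ≅ Z^7, C_1 ≅ Z^21, C_2 ≅ Z^14.

The boundary map ∂_1: C_1 → C_0 sends each edge [p,q] (with p < q) to q − p. For instance
  ∂PQ = Q − P.
The 7×21 boundary matrix has rank 6 and Smith normal form diag(1,1,1,1,1,1).

Boundary ∂_2: C_2 → C_1 sends each 2-simplex [p,q,r] to [q,r] − [p,r] + [p,q]. For instance
  ∂PQU = QU − PU + PQ,
  ∂PQR = QR − PR + PQ.
The 21×14 boundary matrix has rank 13 and Smith normal form diag(1,1,1,1,1,1,1,1,1,1,1,1,1).

From H_k ≅ ker(∂_k) / im(∂_{k+1}) we obtain:

  H_0: rank C_0 − rank ∂_1 = 7 − 6 = 1, and the invariant factors of ∂_1 are all 1, so H_0 = Z.
  H_1: rank ker ∂_1 − rank ∂_2 = (21 − 6) − 13 = 2, and the invariant factors of ∂_2 are all 1, so H_1 = Z^2.
  H_2: rank ker ∂_2 − rank ∂_3 = (14 − 13) − 0 = 1, and there is no ∂_3, so H_2 = Z.

(K is a triangulation of the torus T^2.)

H_0 ≅ Z,  H_1 ≅ Z^2,  H_2 ≅ Z.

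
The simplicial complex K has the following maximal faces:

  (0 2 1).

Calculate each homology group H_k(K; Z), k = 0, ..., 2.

H_0 = Z,  H_1 = 0,  H_2 = 0.

We work with the vertex ordering 0 < 1 < 2. The simplices of K, each written with vertices in increasing order, are:

  0-simplices (3): [0], [1], [2]
  1-simplices (3): [0,1], [0,2], [1,2]
  2-simplices (1): [0,1,2]

Hence C_0 ≅ Z^3, C_1 ≅ Z^3, C_2 ≅ Z^1.

∂_1: C_1 → C_0 sends each edge [p,q] (with p < q) to q − p.
This gives a 3×3 integer matrix of rank 2; reducing to Smith normal form yields diagonal entries (1,1).

Boundary ∂_2: C_2 → C_1 acts by ∂[p,q,r] = [q,r] − [p,r] + [p,q]. For instance
  ∂[0,1,2] = [1,2] − [0,2] + [0,1].
As a 3×1 matrix over Z this has rank 1, with invariant factors (1).

Computing H_k = (kernel of ∂_k) / (image of ∂_{k+1}):

  H_0: rank C_0 − rank ∂_1 = 3 − 2 = 1, and the invariant factors of ∂_1 are all 1, so H_0 = Z.
  H_1: rank ker ∂_1 − rank ∂_2 = (3 − 2) − 1 = 0, and the invariant factors of ∂_2 are all 1, so H_1 = 0.
  H_2: rank ker ∂_2 − rank ∂_3 = (1 − 1) − 0 = 0, and there is no ∂_3, so H_2 = 0.

As a check, the Euler characteristic is 3 − 3 + 1 = 1, which agrees with 1 − 0 + 0 = 1.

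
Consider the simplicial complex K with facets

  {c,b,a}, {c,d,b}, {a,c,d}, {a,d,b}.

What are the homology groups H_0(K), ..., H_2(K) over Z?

H_0 = Z,  H_1 = 0,  H_2 = Z.

We work with the vertex ordering a < b < c < d. The simplices of K, each written with vertices in increasing order, are:

  0-simplices (4): a, b, c, d
  1-simplices (6): ab, ac, ad, bc, bd, cd
  2-simplices (4): abc, abd, acd, bcd

Hence C_0 ≅ Z^4, C_1 ≅ Z^6, C_2 ≅ Z^4.

The boundary map ∂_1: C_1 → C_0 maps an edge to its endpoints' difference, ∂[p,q] = q − p. For instance
  ∂ac = c − a.
The resulting 4×6 matrix has rank 3, and its Smith normal form has invariant factors (1,1,1).

The boundary map ∂_2: C_2 → C_1 acts by ∂[p,q,r] = [q,r] − [p,r] + [p,q]. For instance
  ∂acd = cd − ad + ac,
  ∂abc = bc − ac + ab.
The 6×4 boundary matrix has rank 3 and Smith normal form diag(1,1,1).

Now H_k = ker ∂_k / im ∂_{k+1}, so:

  H_0: rank C_0 − rank ∂_1 = 4 − 3 = 1, and the invariant factors of ∂_1 are all 1, so H_0 = Z.
  H_1: rank ker ∂_1 − rank ∂_2 = (6 − 3) − 3 = 0, and the invariant factors of ∂_2 are all 1, so H_1 = 0.
  H_2: rank ker ∂_2 − rank ∂_3 = (4 − 3) − 0 = 1, and there is no ∂_3, so H_2 = Z.

(K is a triangulation of the 2-sphere S^2.)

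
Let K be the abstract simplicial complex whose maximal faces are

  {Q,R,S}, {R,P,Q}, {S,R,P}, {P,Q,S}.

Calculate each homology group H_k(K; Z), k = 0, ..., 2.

H_0 ≅ Z,  H_1 = 0,  H_2 ≅ Z.

Fix the vertex order P < Q < R < S and write every simplex with vertices in increasing order. Then dim K = 2 and the simplices of K are:

  0-simplices (4): P, Q, R, S
  1-simplices (6): PQ, PR, PS, QR, QS, RS
  2-simplices (4): PQR, PQS, PRS, QRS

giving chain groups C_0 ≅ Z^4, C_1 ≅ Z^6, C_2 ≅ Z^4.

∂_1: C_1 → C_0 is given by ∂[p,q] = [q] − [p]. For instance
  ∂PQ = Q − P.
The resulting 4×6 matrix has rank 3, and its Smith normal form has invariant factors (1,1,1).

∂_2: C_2 → C_1 maps a triangle to the signed sum of its edges. For instance
  ∂PRS = RS − PS + PR,
  ∂QRS = RS − QS + QR.
This gives a 6×4 integer matrix of rank 3; reducing to Smith normal form yields diagonal entries (1,1,1).

Reading off H_k = ker ∂_k / im ∂_{k+1}:

  H_0: rank C_0 − rank ∂_1 = 4 − 3 = 1, and the invariant factors of ∂_1 are all 1, so H_0 ≅ Z.
  H_1: rank ker ∂_1 − rank ∂_2 = (6 − 3) − 3 = 0, and the invariant factors of ∂_2 are all 1, so H_1 ≅ 0.
  H_2: rank ker ∂_2 − rank ∂_3 = (4 − 3) − 0 = 1, and there is no ∂_3, so H_2 ≅ Z.

(K is a triangulation of the 2-sphere S^2.)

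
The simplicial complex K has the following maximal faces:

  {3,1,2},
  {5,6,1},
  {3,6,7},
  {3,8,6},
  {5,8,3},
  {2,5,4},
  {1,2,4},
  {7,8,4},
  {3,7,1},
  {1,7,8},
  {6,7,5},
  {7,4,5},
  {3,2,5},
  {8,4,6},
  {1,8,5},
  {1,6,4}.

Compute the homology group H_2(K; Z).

Take the total order 1 < 2 < 3 < 4 < 5 < 6 < 7 < 8 on the vertex set. Then K (dimension 2) consists of the simplices:

  0-simplices (8): [1], [2], [3], [4], [5], [6], [7], [8]
  1-simplices (24): (24 of them)
  2-simplices (16): [1,2,3], [1,2,4], [1,3,7], [1,4,6], [1,5,6], [1,5,8], [1,7,8], [2,3,5], [2,4,5], [3,5,8], [3,6,7], [3,6,8], [4,5,7], [4,6,8], [4,7,8], [5,6,7]

Hence C_0 ≅ Z^8, C_1 ≅ Z^24, C_2 ≅ Z^16.

The boundary map ∂_1: C_1 → C_0 is given by ∂[p,q] = [q] − [p].
The resulting 8×24 matrix has rank 7, and its Smith normal form has invariant factors (1,1,1,1,1,1,1).

The boundary map ∂_2: C_2 → C_1 acts by ∂[p,q,r] = [q,r] − [p,r] + [p,q]. For instance
  ∂[2,4,5] = [4,5] − [2,5] + [2,4],
  ∂[2,3,5] = [3,5] − [2,5] + [2,3].
As a 24×16 matrix over Z this has rank 15, with invariant factors (1,1,1,1,1,1,1,1,1,1,1,1,1,1,1).

Reading off H_k = ker ∂_k / im ∂_{k+1}:

  H_2: rank ker ∂_2 − rank ∂_3 = (16 − 15) − 0 = 1, and there is no ∂_3, so H_2 = Z.

(K is a triangulation of the torus T^2.)

H_2 ≅ Z.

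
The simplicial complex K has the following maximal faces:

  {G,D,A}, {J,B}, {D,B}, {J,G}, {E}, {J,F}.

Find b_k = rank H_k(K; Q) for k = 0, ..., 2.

b_0 = 2, b_1 = 1, b_2 = 0.

Order the vertices as A < B < D < E < F < G < J. Listing each simplex with vertices in this order, K has dimension 2 with simplices:

  0-simplices (7): A, B, D, E, F, G, J
  1-simplices (7): AD, AG, BD, BJ, DG, FJ, GJ
  2-simplices (1): ADG

giving chain groups C_0 ≅ Z^7, C_1 ≅ Z^7, C_2 ≅ Z^1.

∂_1: C_1 → C_0 maps an edge to its endpoints' difference, ∂[p,q] = q − p.
This gives a 7×7 integer matrix of rank 5; reducing to Smith normal form yields diagonal entries (1,1,1,1,1).

Boundary ∂_2: C_2 → C_1 acts by ∂[p,q,r] = [q,r] − [p,r] + [p,q]. For instance
  ∂ADG = DG − AG + AD.
As a 7×1 matrix over Z this has rank 1, with invariant factors (1).

Reading off H_k = ker ∂_k / im ∂_{k+1}:

  H_0: rank C_0 − rank ∂_1 = 7 − 5 = 2, and the invariant factors of ∂_1 are all 1, so H_0 ≅ Z^2.
  H_1: rank ker ∂_1 − rank ∂_2 = (7 − 5) − 1 = 1, and the invariant factors of ∂_2 are all 1, so H_1 ≅ Z.
  H_2: rank ker ∂_2 − rank ∂_3 = (1 − 1) − 0 = 0, and there is no ∂_3, so H_2 ≅ 0.

As a check, the Euler characteristic is 7 − 7 + 1 = 1, which agrees with 2 − 1 + 0 = 1.

Hence the Betti numbers are b_0 = 2, b_1 = 1, b_2 = 0.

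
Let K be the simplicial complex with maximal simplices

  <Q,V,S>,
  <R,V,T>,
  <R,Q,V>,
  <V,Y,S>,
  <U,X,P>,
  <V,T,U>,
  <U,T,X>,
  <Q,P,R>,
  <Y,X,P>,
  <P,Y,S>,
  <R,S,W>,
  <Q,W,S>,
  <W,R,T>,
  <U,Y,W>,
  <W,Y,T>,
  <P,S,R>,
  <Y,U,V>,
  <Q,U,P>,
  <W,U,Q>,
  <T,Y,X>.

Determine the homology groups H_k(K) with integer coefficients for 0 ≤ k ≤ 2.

Order the vertices as P < Q < R < S < T < U < V < W < X < Y. Listing each simplex with vertices in this order, K has dimension 2 with simplices:

  0-simplices (10): P, Q, R, S, T, U, V, W, X, Y
  1-simplices (30): PQ, PR, PS, PU, PX, PY, QR, QS, QU, QV, QW, RS, RT, RV, RW, SV, SW, SY, TU, TV, TW, TX, TY, UV, UW, UX, UY, VY, WY, XY
  2-simplices (20): PQR, PQU, PRS, PSY, PUX, PXY, QRV, QSV, QSW, QUW, RSW, RTV, RTW, SVY, TUV, TUX, TWY, TXY, UVY, UWY

so the chain groups are C_0 ≅ Z^10, C_1 ≅ Z^30, C_2 ≅ Z^20.

∂_1: C_1 → C_0 maps an edge to its endpoints' difference, ∂[p,q] = q − p. For instance
  ∂QV = V − Q.
The resulting 10×30 matrix has rank 9, and its Smith normal form has invariant factors (1,1,1,1,1,1,1,1,1).

∂_2: C_2 → C_1 sends each 2-simplex [p,q,r] to [q,r] − [p,r] + [p,q]. For instance
  ∂QSV = SV − QV + QS,
  ∂RSW = SW − RW + RS.
This gives a 30×20 integer matrix of rank 20; reducing to Smith normal form yields diagonal entries (1,1,1,1,1,1,1,1,1,1,1,1,1,1,1,1,1,1,1,2).

Now H_k = ker ∂_k / im ∂_{k+1}, so:

  H_0: rank C_0 − rank ∂_1 = 10 − 9 = 1, and the invariant factors of ∂_1 are all 1, so H_0 = Z.
  H_1: rank ker ∂_1 − rank ∂_2 = (30 − 9) − 20 = 1, and ∂_2 has invariant factor 2 > 1, so H_1 = Z ⊕ Z/2Z.
  H_2: rank ker ∂_2 − rank ∂_3 = (20 − 20) − 0 = 0, and there is no ∂_3, so H_2 = 0.

H_0 = Z,  H_1 = Z ⊕ Z/2Z,  H_2 = 0.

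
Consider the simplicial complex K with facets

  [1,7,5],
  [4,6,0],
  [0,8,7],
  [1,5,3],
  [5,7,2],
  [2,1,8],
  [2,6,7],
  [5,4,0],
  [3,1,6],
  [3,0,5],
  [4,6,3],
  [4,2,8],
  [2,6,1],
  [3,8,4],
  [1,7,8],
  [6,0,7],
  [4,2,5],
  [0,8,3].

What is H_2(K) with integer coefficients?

Fix the vertex order 0 < 1 < 2 < 3 < 4 < 5 < 6 < 7 < 8 and write every simplex with vertices in increasing order. Then dim K = 2 and the simplices of K are:

  0-simplices (9): [0], [1], [2], [3], [4], [5], [6], [7], [8]
  1-simplices (27): (27 of them)
  2-simplices (18): [0,3,5], [0,3,8], [0,4,5], [0,4,6], [0,6,7], [0,7,8], [1,2,6], [1,2,8], [1,3,5], [1,3,6], [1,5,7], [1,7,8], [2,4,5], [2,4,8], [2,5,7], [2,6,7], [3,4,6], [3,4,8]

so the chain groups are C_0 ≅ Z^9, C_1 ≅ Z^27, C_2 ≅ Z^18.

The boundary map ∂_1: C_1 → C_0 sends each edge [p,q] (with p < q) to q − p. For instance
  ∂[2,5] = [5] − [2].
As a 9×27 matrix over Z this has rank 8, with invariant factors (1,1,1,1,1,1,1,1).

The boundary map ∂_2: C_2 → C_1 maps a triangle to the signed sum of its edges. For instance
  ∂[3,4,6] = [4,6] − [3,6] + [3,4],
  ∂[1,5,7] = [5,7] − [1,7] + [1,5].
This gives a 27×18 integer matrix of rank 18; reducing to Smith normal form yields diagonal entries (1,1,1,1,1,1,1,1,1,1,1,1,1,1,1,1,1,2).

Computing H_k = (kernel of ∂_k) / (image of ∂_{k+1}):

  H_2: rank ker ∂_2 − rank ∂_3 = (18 − 18) − 0 = 0, and there is no ∂_3, so H_2 ≅ 0.

(K is a triangulation of the Klein bottle.)

H_2 ≅ 0.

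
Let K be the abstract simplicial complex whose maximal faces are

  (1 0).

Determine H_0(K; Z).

K has 2 vertices, 1 edge.
rank ∂_0 = 0, rank ∂_1 = 1 ⇒ b_0 = 2 − 0 − 1 = 1; all invariant factors of ∂_1 are 1 so no torsion. So H_0 = Z.

H_0 = Z.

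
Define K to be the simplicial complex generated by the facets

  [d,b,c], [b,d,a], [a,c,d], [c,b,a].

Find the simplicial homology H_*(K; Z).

Order the vertices as a < b < c < d. Listing each simplex with vertices in this order, K has dimension 2 with simplices:

  0-simplices (4): a, b, c, d
  1-simplices (6): ab, ac, ad, bc, bd, cd
  2-simplices (4): abc, abd, acd, bcd

Hence C_0 ≅ Z^4, C_1 ≅ Z^6, C_2 ≅ Z^4.

The boundary map ∂_1: C_1 → C_0 maps an edge to its endpoints' difference, ∂[p,q] = q − p. For instance
  ∂cd = d − c.
The resulting 4×6 matrix has rank 3, and its Smith normal form has invariant factors (1,1,1).

Boundary ∂_2: C_2 → C_1 maps a triangle to the signed sum of its edges. For instance
  ∂acd = cd − ad + ac,
  ∂bcd = cd − bd + bc.
The resulting 6×4 matrix has rank 3, and its Smith normal form has invariant factors (1,1,1).

Reading off H_k = ker ∂_k / im ∂_{k+1}:

  H_0: rank C_0 − rank ∂_1 = 4 − 3 = 1, and the invariant factors of ∂_1 are all 1, so H_0 ≅ Z.
  H_1: rank ker ∂_1 − rank ∂_2 = (6 − 3) − 3 = 0, and the invariant factors of ∂_2 are all 1, so H_1 ≅ 0.
  H_2: rank ker ∂_2 − rank ∂_3 = (4 − 3) − 0 = 1, and there is no ∂_3, so H_2 ≅ Z.

As a check, the Euler characteristic is 4 − 6 + 4 = 2, which agrees with 1 − 0 + 1 = 2.
(K is a triangulation of the 2-sphere S^2.)

H_0 ≅ Z,  H_1 = 0,  H_2 ≅ Z.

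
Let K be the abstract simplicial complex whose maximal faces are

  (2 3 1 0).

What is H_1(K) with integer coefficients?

K has 4 vertices, 6 edges, 4 triangles, 1 3-simplex.
rank ∂_1 = 3, rank ∂_2 = 3 ⇒ b_1 = 6 − 3 − 3 = 0; all invariant factors of ∂_2 are 1 so no torsion. So H_1 ≅ 0.

H_1 = 0.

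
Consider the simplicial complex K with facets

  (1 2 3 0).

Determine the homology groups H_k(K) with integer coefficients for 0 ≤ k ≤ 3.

K has 4 vertices, 6 edges, 4 triangles, 1 3-simplex.
rank ∂_0 = 0, rank ∂_1 = 3 ⇒ b_0 = 4 − 0 − 3 = 1; all invariant factors of ∂_1 are 1 so no torsion. So H_0 = Z.
rank ∂_1 = 3, rank ∂_2 = 3 ⇒ b_1 = 6 − 3 − 3 = 0; all invariant factors of ∂_2 are 1 so no torsion. So H_1 = 0.
rank ∂_2 = 3, rank ∂_3 = 1 ⇒ b_2 = 4 − 3 − 1 = 0; all invariant factors of ∂_3 are 1 so no torsion. So H_2 = 0.
rank ∂_3 = 1, rank ∂_4 = 0 ⇒ b_3 = 1 − 1 − 0 = 0. So H_3 = 0.

H_0 = Z,  H_1 = 0,  H_2 = 0,  H_3 = 0.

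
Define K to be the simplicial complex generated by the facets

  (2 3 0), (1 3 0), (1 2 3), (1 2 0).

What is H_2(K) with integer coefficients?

K has 4 vertices, 6 edges, 4 triangles.
rank ∂_2 = 3, rank ∂_3 = 0 ⇒ b_2 = 4 − 3 − 0 = 1. So H_2 = Z.

H_2 = Z.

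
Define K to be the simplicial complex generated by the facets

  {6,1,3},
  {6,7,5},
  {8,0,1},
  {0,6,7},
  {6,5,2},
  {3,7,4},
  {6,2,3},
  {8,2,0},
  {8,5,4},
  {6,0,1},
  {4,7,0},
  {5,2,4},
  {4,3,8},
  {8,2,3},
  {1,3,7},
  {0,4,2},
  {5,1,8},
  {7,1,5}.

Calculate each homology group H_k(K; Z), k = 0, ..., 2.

H_0 = Z,  H_1 = Z ⊕ Z_2,  H_2 = 0.

Order the vertices as 0 < 1 < 2 < 3 < 4 < 5 < 6 < 7 < 8. Listing each simplex with vertices in this order, K has dimension 2 with simplices:

  0-simplices (9): [0], [1], [2], [3], [4], [5], [6], [7], [8]
  1-simplices (27): (27 of them)
  2-simplices (18): [0,1,6], [0,1,8], [0,2,4], [0,2,8], [0,4,7], [0,6,7], [1,3,6], [1,3,7], [1,5,7], [1,5,8], [2,3,6], [2,3,8], [2,4,5], [2,5,6], [3,4,7], [3,4,8], [4,5,8], [5,6,7]

so the chain groups are C_0 ≅ Z^9, C_1 ≅ Z^27, C_2 ≅ Z^18.

Boundary ∂_1: C_1 → C_0 sends each edge [p,q] (with p < q) to q − p. For instance
  ∂[3,7] = [7] − [3].
The 9×27 boundary matrix has rank 8 and Smith normal form diag(1,1,1,1,1,1,1,1).

∂_2: C_2 → C_1 sends each 2-simplex [p,q,r] to [q,r] − [p,r] + [p,q]. For instance
  ∂[4,5,8] = [5,8] − [4,8] + [4,5],
  ∂[2,3,6] = [3,6] − [2,6] + [2,3].
This gives a 27×18 integer matrix of rank 18; reducing to Smith normal form yields diagonal entries (1,1,1,1,1,1,1,1,1,1,1,1,1,1,1,1,1,2).

Reading off H_k = ker ∂_k / im ∂_{k+1}:

  H_0: rank C_0 − rank ∂_1 = 9 − 8 = 1, and the invariant factors of ∂_1 are all 1, so H_0 ≅ Z.
  H_1: rank ker ∂_1 − rank ∂_2 = (27 − 8) − 18 = 1, and ∂_2 has invariant factor 2 > 1, so H_1 ≅ Z ⊕ Z_2.
  H_2: rank ker ∂_2 − rank ∂_3 = (18 − 18) − 0 = 0, and there is no ∂_3, so H_2 ≅ 0.

(K is a triangulation of the Klein bottle.)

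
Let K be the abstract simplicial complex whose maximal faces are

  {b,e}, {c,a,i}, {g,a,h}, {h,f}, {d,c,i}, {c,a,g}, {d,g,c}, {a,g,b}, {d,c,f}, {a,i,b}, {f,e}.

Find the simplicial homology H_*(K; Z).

H_0 ≅ Z,  H_1 ≅ Z^2,  H_2 = 0.

K has 9 vertices, 18 edges, 8 triangles.
rank ∂_0 = 0, rank ∂_1 = 8 ⇒ b_0 = 9 − 0 − 8 = 1; all invariant factors of ∂_1 are 1 so no torsion. So H_0 ≅ Z.
rank ∂_1 = 8, rank ∂_2 = 8 ⇒ b_1 = 18 − 8 − 8 = 2; all invariant factors of ∂_2 are 1 so no torsion. So H_1 ≅ Z^2.
rank ∂_2 = 8, rank ∂_3 = 0 ⇒ b_2 = 8 − 8 − 0 = 0. So H_2 ≅ 0.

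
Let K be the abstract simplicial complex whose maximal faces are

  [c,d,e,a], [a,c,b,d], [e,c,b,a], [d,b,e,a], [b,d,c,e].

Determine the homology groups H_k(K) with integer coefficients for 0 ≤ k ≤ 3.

H_0 ≅ Z,  H_1 = 0,  H_2 = 0,  H_3 ≅ Z.

We work with the vertex ordering a < b < c < d < e. The simplices of K, each written with vertices in increasing order, are:

  0-simplices (5): a, b, c, d, e
  1-simplices (10): ab, ac, ad, ae, bc, bd, be, cd, ce, de
  2-simplices (10): abc, abd, abe, acd, ace, ade, bcd, bce, bde, cde
  3-simplices (5): abcd, abce, abde, acde, bcde

so the chain groups are C_0 ≅ Z^5, C_1 ≅ Z^10, C_2 ≅ Z^10, C_3 ≅ Z^5.

Boundary ∂_1: C_1 → C_0 is given by ∂[p,q] = [q] − [p]. For instance
  ∂ae = e − a.
As a 5×10 matrix over Z this has rank 4, with invariant factors (1,1,1,1).

∂_2: C_2 → C_1 sends each 2-simplex [p,q,r] to [q,r] − [p,r] + [p,q]. For instance
  ∂ace = ce − ae + ac,
  ∂bde = de − be + bd.
The resulting 10×10 matrix has rank 6, and its Smith normal form has invariant factors (1,1,1,1,1,1).

Boundary ∂_3: C_3 → C_2 sends each 3-simplex σ to the alternating sum Σ_i (−1)^i (σ with its i-th vertex removed). For instance
  ∂bcde = cde − bde + bce − bcd,
  ∂abde = bde − ade + abe − abd.
The 10×5 boundary matrix has rank 4 and Smith normal form diag(1,1,1,1).

Computing H_k = (kernel of ∂_k) / (image of ∂_{k+1}):

  H_0: rank C_0 − rank ∂_1 = 5 − 4 = 1, and the invariant factors of ∂_1 are all 1, so H_0 ≅ Z.
  H_1: rank ker ∂_1 − rank ∂_2 = (10 − 4) − 6 = 0, and the invariant factors of ∂_2 are all 1, so H_1 ≅ 0.
  H_2: rank ker ∂_2 − rank ∂_3 = (10 − 6) − 4 = 0, and the invariant factors of ∂_3 are all 1, so H_2 ≅ 0.
  H_3: rank ker ∂_3 − rank ∂_4 = (5 − 4) − 0 = 1, and there is no ∂_4, so H_3 ≅ Z.

As a check, the Euler characteristic is 5 − 10 + 10 − 5 = 0, which agrees with 1 − 0 + 0 − 1 = 0.
(K is a triangulation of the 3-sphere S^3.)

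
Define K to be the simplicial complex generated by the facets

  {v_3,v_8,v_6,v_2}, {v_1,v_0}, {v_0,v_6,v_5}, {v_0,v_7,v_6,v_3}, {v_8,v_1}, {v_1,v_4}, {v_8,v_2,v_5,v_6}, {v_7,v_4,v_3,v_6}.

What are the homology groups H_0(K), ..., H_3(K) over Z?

H_0 = Z,  H_1 = Z^2,  H_2 = 0,  H_3 = 0.

Order the vertices as v_0 < v_1 < v_2 < v_3 < v_4 < v_5 < v_6 < v_7 < v_8. Listing each simplex with vertices in this order, K has dimension 3 with simplices:

  0-simplices (9): [v_0], [v_1], [v_2], [v_3], [v_4], [v_5], [v_6], [v_7], [v_8]
  1-simplices (21): (21 of them)
  2-simplices (15): (15 of them)
  3-simplices (4): [v_0,v_3,v_6,v_7], [v_2,v_3,v_6,v_8], [v_2,v_5,v_6,v_8], [v_3,v_4,v_6,v_7]

giving chain groups C_0 ≅ Z^9, C_1 ≅ Z^21, C_2 ≅ Z^15, C_3 ≅ Z^4.

∂_1: C_1 → C_0 sends each edge [p,q] (with p < q) to q − p. For instance
  ∂[v_6,v_7] = [v_7] − [v_6].
The 9×21 boundary matrix has rank 8 and Smith normal form diag(1,1,1,1,1,1,1,1).

Boundary ∂_2: C_2 → C_1 maps a triangle to the signed sum of its edges. For instance
  ∂[v_3,v_4,v_7] = [v_4,v_7] − [v_3,v_7] + [v_3,v_4],
  ∂[v_2,v_5,v_6] = [v_5,v_6] − [v_2,v_6] + [v_2,v_5].
As a 21×15 matrix over Z this has rank 11, with invariant factors (1,1,1,1,1,1,1,1,1,1,1).

Boundary ∂_3: C_3 → C_2 sends each 3-simplex σ to the alternating sum Σ_i (−1)^i (σ with its i-th vertex removed). For instance
  ∂[v_0,v_3,v_6,v_7] = [v_3,v_6,v_7] − [v_0,v_6,v_7] + [v_0,v_3,v_7] − [v_0,v_3,v_6],
  ∂[v_3,v_4,v_6,v_7] = [v_4,v_6,v_7] − [v_3,v_6,v_7] + [v_3,v_4,v_7] − [v_3,v_4,v_6].
The 15×4 boundary matrix has rank 4 and Smith normal form diag(1,1,1,1).

Computing H_k = (kernel of ∂_k) / (image of ∂_{k+1}):

  H_0: rank C_0 − rank ∂_1 = 9 − 8 = 1, and the invariant factors of ∂_1 are all 1, so H_0 = Z.
  H_1: rank ker ∂_1 − rank ∂_2 = (21 − 8) − 11 = 2, and the invariant factors of ∂_2 are all 1, so H_1 = Z^2.
  H_2: rank ker ∂_2 − rank ∂_3 = (15 − 11) − 4 = 0, and the invariant factors of ∂_3 are all 1, so H_2 = 0.
  H_3: rank ker ∂_3 − rank ∂_4 = (4 − 4) − 0 = 0, and there is no ∂_4, so H_3 = 0.

As a check, the Euler characteristic is 9 − 21 + 15 − 4 = -1, which agrees with 1 − 2 + 0 − 0 = -1.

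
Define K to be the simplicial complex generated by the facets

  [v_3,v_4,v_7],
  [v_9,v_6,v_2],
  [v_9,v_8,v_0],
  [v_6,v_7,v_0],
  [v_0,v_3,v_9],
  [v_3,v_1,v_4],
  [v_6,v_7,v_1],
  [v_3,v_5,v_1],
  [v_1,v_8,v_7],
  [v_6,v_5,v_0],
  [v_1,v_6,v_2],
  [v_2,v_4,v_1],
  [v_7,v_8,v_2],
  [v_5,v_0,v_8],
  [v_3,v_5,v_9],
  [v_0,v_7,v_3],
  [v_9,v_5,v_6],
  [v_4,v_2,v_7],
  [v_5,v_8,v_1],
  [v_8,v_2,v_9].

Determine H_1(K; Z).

K has 10 vertices, 30 edges, 20 triangles.
rank ∂_1 = 9, rank ∂_2 = 20 ⇒ b_1 = 30 − 9 − 20 = 1; ∂_2 has invariant factor(s) [2] giving torsion. So H_1 ≅ Z × Z/2.

H_1 ≅ Z × Z/2.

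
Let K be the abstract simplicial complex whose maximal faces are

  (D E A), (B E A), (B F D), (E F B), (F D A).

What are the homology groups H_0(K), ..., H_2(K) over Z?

Take the total order A < B < D < E < F on the vertex set. Then K (dimension 2) consists of the simplices:

  0-simplices (5): A, B, D, E, F
  1-simplices (10): AB, AD, AE, AF, BD, BE, BF, DE, DF, EF
  2-simplices (5): ABE, ADE, ADF, BDF, BEF

giving chain groups C_0 ≅ Z^5, C_1 ≅ Z^10, C_2 ≅ Z^5.

∂_1: C_1 → C_0 is given by ∂[p,q] = [q] − [p].
As a 5×10 matrix over Z this has rank 4, with invariant factors (1,1,1,1).

∂_2: C_2 → C_1 acts by ∂[p,q,r] = [q,r] − [p,r] + [p,q]. For instance
  ∂BEF = EF − BF + BE,
  ∂ADE = DE − AE + AD.
This gives a 10×5 integer matrix of rank 5; reducing to Smith normal form yields diagonal entries (1,1,1,1,1).

From H_k ≅ ker(∂_k) / im(∂_{k+1}) we obtain:

  H_0: rank C_0 − rank ∂_1 = 5 − 4 = 1, and the invariant factors of ∂_1 are all 1, so H_0 = Z.
  H_1: rank ker ∂_1 − rank ∂_2 = (10 − 4) − 5 = 1, and the invariant factors of ∂_2 are all 1, so H_1 = Z.
  H_2: rank ker ∂_2 − rank ∂_3 = (5 − 5) − 0 = 0, and there is no ∂_3, so H_2 = 0.

As a check, the Euler characteristic is 5 − 10 + 5 = 0, which agrees with 1 − 1 + 0 = 0.

H_0 ≅ Z,  H_1 ≅ Z,  H_2 = 0.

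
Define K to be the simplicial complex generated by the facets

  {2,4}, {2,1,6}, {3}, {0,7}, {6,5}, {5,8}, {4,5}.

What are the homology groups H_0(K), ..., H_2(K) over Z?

H_0 = Z^3,  H_1 = Z,  H_2 = 0.

Take the total order 0 < 1 < 2 < 3 < 4 < 5 < 6 < 7 < 8 on the vertex set. Then K (dimension 2) consists of the simplices:

  0-simplices (9): [0], [1], [2], [3], [4], [5], [6], [7], [8]
  1-simplices (8): [0,7], [1,2], [1,6], [2,4], [2,6], [4,5], [5,6], [5,8]
  2-simplices (1): [1,2,6]

so the chain groups are C_0 ≅ Z^9, C_1 ≅ Z^8, C_2 ≅ Z^1.

Boundary ∂_1: C_1 → C_0 sends each edge [p,q] (with p < q) to q − p. For instance
  ∂[5,6] = [6] − [5].
This gives a 9×8 integer matrix of rank 6; reducing to Smith normal form yields diagonal entries (1,1,1,1,1,1).

Boundary ∂_2: C_2 → C_1 acts by ∂[p,q,r] = [q,r] − [p,r] + [p,q]. For instance
  ∂[1,2,6] = [2,6] − [1,6] + [1,2].
The resulting 8×1 matrix has rank 1, and its Smith normal form has invariant factors (1).

Reading off H_k = ker ∂_k / im ∂_{k+1}:

  H_0: rank C_0 − rank ∂_1 = 9 − 6 = 3, and the invariant factors of ∂_1 are all 1, so H_0 = Z^3.
  H_1: rank ker ∂_1 − rank ∂_2 = (8 − 6) − 1 = 1, and the invariant factors of ∂_2 are all 1, so H_1 = Z.
  H_2: rank ker ∂_2 − rank ∂_3 = (1 − 1) − 0 = 0, and there is no ∂_3, so H_2 = 0.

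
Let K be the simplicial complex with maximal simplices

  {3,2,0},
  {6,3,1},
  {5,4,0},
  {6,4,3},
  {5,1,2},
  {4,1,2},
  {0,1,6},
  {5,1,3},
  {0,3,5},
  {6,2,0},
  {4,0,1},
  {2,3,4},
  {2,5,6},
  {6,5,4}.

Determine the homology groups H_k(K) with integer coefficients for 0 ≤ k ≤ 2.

We work with the vertex ordering 0 < 1 < 2 < 3 < 4 < 5 < 6. The simplices of K, each written with vertices in increasing order, are:

  0-simplices (7): [0], [1], [2], [3], [4], [5], [6]
  1-simplices (21): [0,1], [0,2], [0,3], [0,4], [0,5], [0,6], [1,2], [1,3], [1,4], [1,5], [1,6], [2,3], [2,4], [2,5], [2,6], [3,4], [3,5], [3,6], [4,5], [4,6], [5,6]
  2-simplices (14): [0,1,4], [0,1,6], [0,2,3], [0,2,6], [0,3,5], [0,4,5], [1,2,4], [1,2,5], [1,3,5], [1,3,6], [2,3,4], [2,5,6], [3,4,6], [4,5,6]

Hence C_0 ≅ Z^7, C_1 ≅ Z^21, C_2 ≅ Z^14.

The boundary map ∂_1: C_1 → C_0 sends each edge [p,q] (with p < q) to q − p. For instance
  ∂[5,6] = [6] − [5].
The 7×21 boundary matrix has rank 6 and Smith normal form diag(1,1,1,1,1,1).

∂_2: C_2 → C_1 acts by ∂[p,q,r] = [q,r] − [p,r] + [p,q]. For instance
  ∂[3,4,6] = [4,6] − [3,6] + [3,4],
  ∂[1,3,5] = [3,5] − [1,5] + [1,3].
As a 21×14 matrix over Z this has rank 13, with invariant factors (1,1,1,1,1,1,1,1,1,1,1,1,1).

Computing H_k = (kernel of ∂_k) / (image of ∂_{k+1}):

  H_0: rank C_0 − rank ∂_1 = 7 − 6 = 1, and the invariant factors of ∂_1 are all 1, so H_0 = Z.
  H_1: rank ker ∂_1 − rank ∂_2 = (21 − 6) − 13 = 2, and the invariant factors of ∂_2 are all 1, so H_1 = Z^2.
  H_2: rank ker ∂_2 − rank ∂_3 = (14 − 13) − 0 = 1, and there is no ∂_3, so H_2 = Z.

(K is a triangulation of the torus T^2.)

H_0 ≅ Z,  H_1 ≅ Z^2,  H_2 ≅ Z.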